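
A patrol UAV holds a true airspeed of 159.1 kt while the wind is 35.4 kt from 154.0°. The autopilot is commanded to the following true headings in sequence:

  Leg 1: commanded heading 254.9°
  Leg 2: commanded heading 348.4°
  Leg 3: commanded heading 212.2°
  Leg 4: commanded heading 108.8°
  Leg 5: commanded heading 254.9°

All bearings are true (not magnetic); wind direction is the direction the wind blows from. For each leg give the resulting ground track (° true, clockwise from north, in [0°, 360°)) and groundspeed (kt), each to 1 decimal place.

Leg 1: track=266.7°, groundspeed=169.4 kt
Leg 2: track=345.8°, groundspeed=193.6 kt
Leg 3: track=224.3°, groundspeed=143.6 kt
Leg 4: track=98.2°, groundspeed=136.5 kt
Leg 5: track=266.7°, groundspeed=169.4 kt

Leg 1: heading 254.9°; drift +11.8° → track 266.7°, groundspeed 169.4 kt
Leg 2: heading 348.4°; drift -2.6° → track 345.8°, groundspeed 193.6 kt
Leg 3: heading 212.2°; drift +12.1° → track 224.3°, groundspeed 143.6 kt
Leg 4: heading 108.8°; drift -10.6° → track 98.2°, groundspeed 136.5 kt
Leg 5: heading 254.9°; drift +11.8° → track 266.7°, groundspeed 169.4 kt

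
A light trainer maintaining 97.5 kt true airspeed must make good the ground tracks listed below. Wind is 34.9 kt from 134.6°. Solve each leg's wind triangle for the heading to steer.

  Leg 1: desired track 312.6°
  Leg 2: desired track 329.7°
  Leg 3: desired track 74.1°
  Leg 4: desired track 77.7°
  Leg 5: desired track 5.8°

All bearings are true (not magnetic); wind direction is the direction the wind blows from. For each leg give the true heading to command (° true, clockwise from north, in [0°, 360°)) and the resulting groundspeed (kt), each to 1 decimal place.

Leg 1: heading=311.9°, groundspeed=132.4 kt
Leg 2: heading=335.1°, groundspeed=130.8 kt
Leg 3: heading=92.3°, groundspeed=75.5 kt
Leg 4: heading=95.1°, groundspeed=74.0 kt
Leg 5: heading=22.0°, groundspeed=115.5 kt

Leg 1: desired track 312.6°; wind correction -0.7° → command heading 311.9°, groundspeed 132.4 kt
Leg 2: desired track 329.7°; wind correction +5.4° → command heading 335.1°, groundspeed 130.8 kt
Leg 3: desired track 74.1°; wind correction +18.2° → command heading 92.3°, groundspeed 75.5 kt
Leg 4: desired track 77.7°; wind correction +17.4° → command heading 95.1°, groundspeed 74.0 kt
Leg 5: desired track 5.8°; wind correction +16.2° → command heading 22.0°, groundspeed 115.5 kt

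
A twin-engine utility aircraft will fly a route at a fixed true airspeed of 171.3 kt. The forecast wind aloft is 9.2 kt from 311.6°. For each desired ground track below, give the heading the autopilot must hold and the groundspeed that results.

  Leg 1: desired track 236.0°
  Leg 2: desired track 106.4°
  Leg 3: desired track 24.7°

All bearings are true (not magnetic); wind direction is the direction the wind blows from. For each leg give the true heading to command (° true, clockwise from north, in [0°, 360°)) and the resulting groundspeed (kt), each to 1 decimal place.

Leg 1: heading=239.0°, groundspeed=168.8 kt
Leg 2: heading=105.1°, groundspeed=179.6 kt
Leg 3: heading=21.8°, groundspeed=168.4 kt

Leg 1: desired track 236.0°; wind correction +3.0° → command heading 239.0°, groundspeed 168.8 kt
Leg 2: desired track 106.4°; wind correction -1.3° → command heading 105.1°, groundspeed 179.6 kt
Leg 3: desired track 24.7°; wind correction -2.9° → command heading 21.8°, groundspeed 168.4 kt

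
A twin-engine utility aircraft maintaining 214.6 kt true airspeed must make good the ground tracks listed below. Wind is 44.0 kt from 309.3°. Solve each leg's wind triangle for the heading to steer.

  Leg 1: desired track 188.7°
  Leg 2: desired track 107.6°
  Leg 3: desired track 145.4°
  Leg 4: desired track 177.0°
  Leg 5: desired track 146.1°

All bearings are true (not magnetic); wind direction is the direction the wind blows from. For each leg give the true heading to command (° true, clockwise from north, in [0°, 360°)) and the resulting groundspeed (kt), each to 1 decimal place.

Leg 1: heading=198.9°, groundspeed=233.6 kt
Leg 2: heading=103.3°, groundspeed=254.9 kt
Leg 3: heading=148.7°, groundspeed=256.5 kt
Leg 4: heading=185.7°, groundspeed=241.7 kt
Leg 5: heading=149.5°, groundspeed=256.3 kt

Leg 1: desired track 188.7°; wind correction +10.2° → command heading 198.9°, groundspeed 233.6 kt
Leg 2: desired track 107.6°; wind correction -4.3° → command heading 103.3°, groundspeed 254.9 kt
Leg 3: desired track 145.4°; wind correction +3.3° → command heading 148.7°, groundspeed 256.5 kt
Leg 4: desired track 177.0°; wind correction +8.7° → command heading 185.7°, groundspeed 241.7 kt
Leg 5: desired track 146.1°; wind correction +3.4° → command heading 149.5°, groundspeed 256.3 kt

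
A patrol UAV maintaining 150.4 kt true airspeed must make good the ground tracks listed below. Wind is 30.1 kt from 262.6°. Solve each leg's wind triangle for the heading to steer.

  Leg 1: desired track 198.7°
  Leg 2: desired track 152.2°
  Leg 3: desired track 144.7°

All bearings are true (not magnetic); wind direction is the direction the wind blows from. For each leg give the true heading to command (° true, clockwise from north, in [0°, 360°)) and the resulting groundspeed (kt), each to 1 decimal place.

Leg 1: heading=209.1°, groundspeed=134.7 kt
Leg 2: heading=163.0°, groundspeed=158.2 kt
Leg 3: heading=154.9°, groundspeed=162.1 kt

Leg 1: desired track 198.7°; wind correction +10.4° → command heading 209.1°, groundspeed 134.7 kt
Leg 2: desired track 152.2°; wind correction +10.8° → command heading 163.0°, groundspeed 158.2 kt
Leg 3: desired track 144.7°; wind correction +10.2° → command heading 154.9°, groundspeed 162.1 kt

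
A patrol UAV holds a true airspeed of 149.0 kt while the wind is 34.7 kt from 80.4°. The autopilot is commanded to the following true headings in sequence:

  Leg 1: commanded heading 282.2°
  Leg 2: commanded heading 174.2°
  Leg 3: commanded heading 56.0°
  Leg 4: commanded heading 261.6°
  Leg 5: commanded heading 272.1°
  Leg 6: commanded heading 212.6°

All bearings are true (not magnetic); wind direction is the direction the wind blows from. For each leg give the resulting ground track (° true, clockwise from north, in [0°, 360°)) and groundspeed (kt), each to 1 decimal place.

Leg 1: heading 282.2°; drift -4.1° → track 278.1°, groundspeed 181.7 kt
Leg 2: heading 174.2°; drift +12.9° → track 187.1°, groundspeed 155.2 kt
Leg 3: heading 56.0°; drift -7.0° → track 49.0°, groundspeed 118.3 kt
Leg 4: heading 261.6°; drift -0.2° → track 261.4°, groundspeed 183.7 kt
Leg 5: heading 272.1°; drift -2.2° → track 269.9°, groundspeed 183.1 kt
Leg 6: heading 212.6°; drift +8.5° → track 221.1°, groundspeed 174.2 kt

Leg 1: track=278.1°, groundspeed=181.7 kt
Leg 2: track=187.1°, groundspeed=155.2 kt
Leg 3: track=49.0°, groundspeed=118.3 kt
Leg 4: track=261.4°, groundspeed=183.7 kt
Leg 5: track=269.9°, groundspeed=183.1 kt
Leg 6: track=221.1°, groundspeed=174.2 kt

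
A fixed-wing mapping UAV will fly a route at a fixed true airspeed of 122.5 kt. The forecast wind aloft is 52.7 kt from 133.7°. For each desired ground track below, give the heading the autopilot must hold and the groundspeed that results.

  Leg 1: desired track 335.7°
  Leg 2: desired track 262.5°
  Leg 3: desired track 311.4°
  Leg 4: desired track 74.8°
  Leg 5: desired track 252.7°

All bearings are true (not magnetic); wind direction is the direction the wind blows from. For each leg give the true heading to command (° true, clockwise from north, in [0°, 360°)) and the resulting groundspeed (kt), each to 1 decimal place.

Leg 1: desired track 335.7°; wind correction +9.3° → command heading 345.0°, groundspeed 169.8 kt
Leg 2: desired track 262.5°; wind correction -19.6° → command heading 242.9°, groundspeed 148.4 kt
Leg 3: desired track 311.4°; wind correction -1.0° → command heading 310.4°, groundspeed 175.1 kt
Leg 4: desired track 74.8°; wind correction +21.6° → command heading 96.4°, groundspeed 86.7 kt
Leg 5: desired track 252.7°; wind correction -22.1° → command heading 230.6°, groundspeed 139.0 kt

Leg 1: heading=345.0°, groundspeed=169.8 kt
Leg 2: heading=242.9°, groundspeed=148.4 kt
Leg 3: heading=310.4°, groundspeed=175.1 kt
Leg 4: heading=96.4°, groundspeed=86.7 kt
Leg 5: heading=230.6°, groundspeed=139.0 kt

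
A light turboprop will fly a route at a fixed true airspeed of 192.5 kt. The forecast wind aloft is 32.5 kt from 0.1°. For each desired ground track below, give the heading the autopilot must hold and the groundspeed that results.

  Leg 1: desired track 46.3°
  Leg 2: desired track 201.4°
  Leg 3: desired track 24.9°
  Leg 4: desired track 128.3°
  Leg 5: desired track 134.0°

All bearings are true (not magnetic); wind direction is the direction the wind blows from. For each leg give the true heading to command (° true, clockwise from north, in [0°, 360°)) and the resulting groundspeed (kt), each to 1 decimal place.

Leg 1: heading=39.3°, groundspeed=168.6 kt
Leg 2: heading=204.9°, groundspeed=222.4 kt
Leg 3: heading=20.8°, groundspeed=162.5 kt
Leg 4: heading=120.7°, groundspeed=210.9 kt
Leg 5: heading=127.0°, groundspeed=213.6 kt

Leg 1: desired track 46.3°; wind correction -7.0° → command heading 39.3°, groundspeed 168.6 kt
Leg 2: desired track 201.4°; wind correction +3.5° → command heading 204.9°, groundspeed 222.4 kt
Leg 3: desired track 24.9°; wind correction -4.1° → command heading 20.8°, groundspeed 162.5 kt
Leg 4: desired track 128.3°; wind correction -7.6° → command heading 120.7°, groundspeed 210.9 kt
Leg 5: desired track 134.0°; wind correction -7.0° → command heading 127.0°, groundspeed 213.6 kt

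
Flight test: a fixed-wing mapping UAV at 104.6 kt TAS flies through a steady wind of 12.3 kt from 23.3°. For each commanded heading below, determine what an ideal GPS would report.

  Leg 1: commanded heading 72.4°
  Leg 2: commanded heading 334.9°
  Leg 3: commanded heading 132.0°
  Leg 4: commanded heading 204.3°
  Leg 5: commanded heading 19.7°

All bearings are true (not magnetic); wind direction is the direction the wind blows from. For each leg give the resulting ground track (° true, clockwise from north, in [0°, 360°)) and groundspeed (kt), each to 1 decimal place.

Leg 1: heading 72.4°; drift +5.5° → track 77.9°, groundspeed 97.0 kt
Leg 2: heading 334.9°; drift -5.4° → track 329.5°, groundspeed 96.9 kt
Leg 3: heading 132.0°; drift +6.1° → track 138.1°, groundspeed 109.2 kt
Leg 4: heading 204.3°; drift -0.1° → track 204.2°, groundspeed 116.9 kt
Leg 5: heading 19.7°; drift -0.5° → track 19.2°, groundspeed 92.3 kt

Leg 1: track=77.9°, groundspeed=97.0 kt
Leg 2: track=329.5°, groundspeed=96.9 kt
Leg 3: track=138.1°, groundspeed=109.2 kt
Leg 4: track=204.2°, groundspeed=116.9 kt
Leg 5: track=19.2°, groundspeed=92.3 kt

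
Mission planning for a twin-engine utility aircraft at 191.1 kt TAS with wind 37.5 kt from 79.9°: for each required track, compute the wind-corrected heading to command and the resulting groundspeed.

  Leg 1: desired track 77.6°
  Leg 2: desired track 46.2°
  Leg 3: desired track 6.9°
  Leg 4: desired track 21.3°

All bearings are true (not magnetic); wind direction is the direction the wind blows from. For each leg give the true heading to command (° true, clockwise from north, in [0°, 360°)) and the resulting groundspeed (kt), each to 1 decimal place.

Leg 1: heading=78.1°, groundspeed=153.6 kt
Leg 2: heading=52.5°, groundspeed=158.8 kt
Leg 3: heading=17.7°, groundspeed=176.7 kt
Leg 4: heading=30.9°, groundspeed=168.9 kt

Leg 1: desired track 77.6°; wind correction +0.5° → command heading 78.1°, groundspeed 153.6 kt
Leg 2: desired track 46.2°; wind correction +6.3° → command heading 52.5°, groundspeed 158.8 kt
Leg 3: desired track 6.9°; wind correction +10.8° → command heading 17.7°, groundspeed 176.7 kt
Leg 4: desired track 21.3°; wind correction +9.6° → command heading 30.9°, groundspeed 168.9 kt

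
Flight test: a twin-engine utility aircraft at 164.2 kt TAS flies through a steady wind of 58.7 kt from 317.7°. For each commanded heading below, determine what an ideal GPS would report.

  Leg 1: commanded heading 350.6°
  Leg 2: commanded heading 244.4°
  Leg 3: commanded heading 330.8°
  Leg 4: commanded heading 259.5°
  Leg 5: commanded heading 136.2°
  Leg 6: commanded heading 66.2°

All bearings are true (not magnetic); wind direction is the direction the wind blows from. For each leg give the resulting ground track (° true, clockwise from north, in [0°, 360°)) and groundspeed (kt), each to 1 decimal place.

Leg 1: heading 350.6°; drift +15.5° → track 6.1°, groundspeed 119.3 kt
Leg 2: heading 244.4°; drift -20.9° → track 223.5°, groundspeed 157.7 kt
Leg 3: heading 330.8°; drift +7.1° → track 337.9°, groundspeed 107.9 kt
Leg 4: heading 259.5°; drift -20.5° → track 239.0°, groundspeed 142.3 kt
Leg 5: heading 136.2°; drift +0.4° → track 136.6°, groundspeed 222.9 kt
Leg 6: heading 66.2°; drift +16.9° → track 83.1°, groundspeed 191.1 kt

Leg 1: track=6.1°, groundspeed=119.3 kt
Leg 2: track=223.5°, groundspeed=157.7 kt
Leg 3: track=337.9°, groundspeed=107.9 kt
Leg 4: track=239.0°, groundspeed=142.3 kt
Leg 5: track=136.6°, groundspeed=222.9 kt
Leg 6: track=83.1°, groundspeed=191.1 kt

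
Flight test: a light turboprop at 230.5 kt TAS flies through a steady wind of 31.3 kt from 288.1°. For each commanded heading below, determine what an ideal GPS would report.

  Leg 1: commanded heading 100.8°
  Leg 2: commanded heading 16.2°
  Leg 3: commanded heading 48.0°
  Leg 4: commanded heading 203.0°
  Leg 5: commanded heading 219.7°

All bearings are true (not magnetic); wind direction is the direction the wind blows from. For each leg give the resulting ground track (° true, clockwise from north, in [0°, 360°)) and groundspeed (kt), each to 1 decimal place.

Leg 1: heading 100.8°; drift +0.9° → track 101.7°, groundspeed 261.6 kt
Leg 2: heading 16.2°; drift +7.8° → track 24.0°, groundspeed 231.6 kt
Leg 3: heading 48.0°; drift +6.3° → track 54.3°, groundspeed 247.6 kt
Leg 4: heading 203.0°; drift -7.8° → track 195.2°, groundspeed 230.0 kt
Leg 5: heading 219.7°; drift -7.6° → track 212.1°, groundspeed 220.9 kt

Leg 1: track=101.7°, groundspeed=261.6 kt
Leg 2: track=24.0°, groundspeed=231.6 kt
Leg 3: track=54.3°, groundspeed=247.6 kt
Leg 4: track=195.2°, groundspeed=230.0 kt
Leg 5: track=212.1°, groundspeed=220.9 kt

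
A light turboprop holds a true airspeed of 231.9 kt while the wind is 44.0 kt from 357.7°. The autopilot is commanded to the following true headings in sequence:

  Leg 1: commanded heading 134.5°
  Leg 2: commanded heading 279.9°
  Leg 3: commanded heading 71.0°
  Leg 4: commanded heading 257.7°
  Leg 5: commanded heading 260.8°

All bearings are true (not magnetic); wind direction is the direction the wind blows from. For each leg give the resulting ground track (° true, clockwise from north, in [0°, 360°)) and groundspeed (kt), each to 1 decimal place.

Leg 1: heading 134.5°; drift +6.5° → track 141.0°, groundspeed 265.7 kt
Leg 2: heading 279.9°; drift -10.9° → track 269.0°, groundspeed 226.7 kt
Leg 3: heading 71.0°; drift +10.9° → track 81.9°, groundspeed 223.3 kt
Leg 4: heading 257.7°; drift -10.3° → track 247.4°, groundspeed 243.4 kt
Leg 5: heading 260.8°; drift -10.4° → track 250.4°, groundspeed 241.2 kt

Leg 1: track=141.0°, groundspeed=265.7 kt
Leg 2: track=269.0°, groundspeed=226.7 kt
Leg 3: track=81.9°, groundspeed=223.3 kt
Leg 4: track=247.4°, groundspeed=243.4 kt
Leg 5: track=250.4°, groundspeed=241.2 kt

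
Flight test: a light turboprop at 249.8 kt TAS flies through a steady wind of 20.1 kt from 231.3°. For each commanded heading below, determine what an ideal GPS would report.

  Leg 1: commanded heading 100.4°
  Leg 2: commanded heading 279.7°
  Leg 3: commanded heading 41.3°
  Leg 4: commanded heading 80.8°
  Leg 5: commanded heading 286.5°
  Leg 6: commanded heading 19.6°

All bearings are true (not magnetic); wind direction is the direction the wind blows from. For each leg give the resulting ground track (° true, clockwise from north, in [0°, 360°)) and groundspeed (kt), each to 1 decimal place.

Leg 1: heading 100.4°; drift -3.3° → track 97.1°, groundspeed 263.4 kt
Leg 2: heading 279.7°; drift +3.6° → track 283.3°, groundspeed 236.9 kt
Leg 3: heading 41.3°; drift +0.7° → track 42.0°, groundspeed 269.6 kt
Leg 4: heading 80.8°; drift -2.1° → track 78.7°, groundspeed 267.5 kt
Leg 5: heading 286.5°; drift +4.0° → track 290.5°, groundspeed 238.9 kt
Leg 6: heading 19.6°; drift +2.3° → track 21.9°, groundspeed 267.1 kt

Leg 1: track=97.1°, groundspeed=263.4 kt
Leg 2: track=283.3°, groundspeed=236.9 kt
Leg 3: track=42.0°, groundspeed=269.6 kt
Leg 4: track=78.7°, groundspeed=267.5 kt
Leg 5: track=290.5°, groundspeed=238.9 kt
Leg 6: track=21.9°, groundspeed=267.1 kt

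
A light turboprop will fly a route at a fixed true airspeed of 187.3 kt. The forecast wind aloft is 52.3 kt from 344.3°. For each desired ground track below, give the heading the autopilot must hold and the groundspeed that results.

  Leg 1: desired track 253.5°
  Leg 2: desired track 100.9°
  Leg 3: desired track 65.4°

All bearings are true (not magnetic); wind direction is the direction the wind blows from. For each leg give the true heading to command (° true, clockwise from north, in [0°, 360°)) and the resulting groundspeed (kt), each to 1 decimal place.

Leg 1: desired track 253.5°; wind correction +16.2° → command heading 269.7°, groundspeed 180.6 kt
Leg 2: desired track 100.9°; wind correction -14.5° → command heading 86.4°, groundspeed 204.8 kt
Leg 3: desired track 65.4°; wind correction -16.0° → command heading 49.4°, groundspeed 171.9 kt

Leg 1: heading=269.7°, groundspeed=180.6 kt
Leg 2: heading=86.4°, groundspeed=204.8 kt
Leg 3: heading=49.4°, groundspeed=171.9 kt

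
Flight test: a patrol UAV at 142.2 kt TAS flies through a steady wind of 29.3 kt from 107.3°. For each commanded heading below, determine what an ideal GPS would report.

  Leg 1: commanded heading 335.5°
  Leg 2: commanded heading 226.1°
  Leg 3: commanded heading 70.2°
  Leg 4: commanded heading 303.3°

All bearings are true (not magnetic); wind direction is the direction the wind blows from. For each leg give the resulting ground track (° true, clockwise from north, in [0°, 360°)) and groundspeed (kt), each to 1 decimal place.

Leg 1: heading 335.5°; drift -7.7° → track 327.8°, groundspeed 163.2 kt
Leg 2: heading 226.1°; drift +9.3° → track 235.4°, groundspeed 158.4 kt
Leg 3: heading 70.2°; drift -8.5° → track 61.7°, groundspeed 120.1 kt
Leg 4: heading 303.3°; drift -2.7° → track 300.6°, groundspeed 170.6 kt

Leg 1: track=327.8°, groundspeed=163.2 kt
Leg 2: track=235.4°, groundspeed=158.4 kt
Leg 3: track=61.7°, groundspeed=120.1 kt
Leg 4: track=300.6°, groundspeed=170.6 kt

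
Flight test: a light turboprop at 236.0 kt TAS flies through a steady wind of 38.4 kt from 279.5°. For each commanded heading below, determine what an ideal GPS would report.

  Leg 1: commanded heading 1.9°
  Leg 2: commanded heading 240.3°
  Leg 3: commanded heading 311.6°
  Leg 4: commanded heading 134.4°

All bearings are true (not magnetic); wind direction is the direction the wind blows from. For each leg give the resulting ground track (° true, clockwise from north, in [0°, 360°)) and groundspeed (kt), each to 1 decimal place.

Leg 1: heading 1.9°; drift +9.4° → track 11.3°, groundspeed 234.0 kt
Leg 2: heading 240.3°; drift -6.7° → track 233.6°, groundspeed 207.7 kt
Leg 3: heading 311.6°; drift +5.7° → track 317.3°, groundspeed 204.5 kt
Leg 4: heading 134.4°; drift -4.7° → track 129.7°, groundspeed 268.4 kt

Leg 1: track=11.3°, groundspeed=234.0 kt
Leg 2: track=233.6°, groundspeed=207.7 kt
Leg 3: track=317.3°, groundspeed=204.5 kt
Leg 4: track=129.7°, groundspeed=268.4 kt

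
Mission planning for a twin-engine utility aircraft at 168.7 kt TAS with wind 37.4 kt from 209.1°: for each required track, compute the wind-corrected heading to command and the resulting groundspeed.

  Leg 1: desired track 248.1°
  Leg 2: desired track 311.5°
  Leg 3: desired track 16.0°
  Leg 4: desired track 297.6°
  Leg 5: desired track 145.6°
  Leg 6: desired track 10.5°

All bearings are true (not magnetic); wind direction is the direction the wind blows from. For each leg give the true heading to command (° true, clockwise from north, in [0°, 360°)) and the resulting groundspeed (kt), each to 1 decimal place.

Leg 1: desired track 248.1°; wind correction -8.0° → command heading 240.1°, groundspeed 138.0 kt
Leg 2: desired track 311.5°; wind correction -12.5° → command heading 299.0°, groundspeed 172.7 kt
Leg 3: desired track 16.0°; wind correction -2.9° → command heading 13.1°, groundspeed 204.9 kt
Leg 4: desired track 297.6°; wind correction -12.8° → command heading 284.8°, groundspeed 163.5 kt
Leg 5: desired track 145.6°; wind correction +11.4° → command heading 157.0°, groundspeed 148.7 kt
Leg 6: desired track 10.5°; wind correction -4.1° → command heading 6.4°, groundspeed 203.7 kt

Leg 1: heading=240.1°, groundspeed=138.0 kt
Leg 2: heading=299.0°, groundspeed=172.7 kt
Leg 3: heading=13.1°, groundspeed=204.9 kt
Leg 4: heading=284.8°, groundspeed=163.5 kt
Leg 5: heading=157.0°, groundspeed=148.7 kt
Leg 6: heading=6.4°, groundspeed=203.7 kt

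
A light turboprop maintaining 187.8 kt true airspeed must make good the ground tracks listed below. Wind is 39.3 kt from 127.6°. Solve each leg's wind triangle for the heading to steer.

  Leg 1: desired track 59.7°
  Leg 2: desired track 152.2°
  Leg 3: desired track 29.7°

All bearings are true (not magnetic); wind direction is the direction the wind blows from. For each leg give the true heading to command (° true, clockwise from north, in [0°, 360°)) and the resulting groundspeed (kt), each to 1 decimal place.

Leg 1: heading=70.9°, groundspeed=169.5 kt
Leg 2: heading=147.2°, groundspeed=151.4 kt
Leg 3: heading=41.7°, groundspeed=189.1 kt

Leg 1: desired track 59.7°; wind correction +11.2° → command heading 70.9°, groundspeed 169.5 kt
Leg 2: desired track 152.2°; wind correction -5.0° → command heading 147.2°, groundspeed 151.4 kt
Leg 3: desired track 29.7°; wind correction +12.0° → command heading 41.7°, groundspeed 189.1 kt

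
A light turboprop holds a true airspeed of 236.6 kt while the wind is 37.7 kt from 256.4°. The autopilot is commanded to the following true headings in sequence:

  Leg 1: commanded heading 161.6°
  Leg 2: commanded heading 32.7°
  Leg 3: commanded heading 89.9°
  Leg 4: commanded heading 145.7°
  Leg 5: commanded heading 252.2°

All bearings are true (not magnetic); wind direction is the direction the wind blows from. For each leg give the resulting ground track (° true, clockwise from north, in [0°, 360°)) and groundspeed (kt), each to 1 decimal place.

Leg 1: heading 161.6°; drift -8.9° → track 152.7°, groundspeed 242.7 kt
Leg 2: heading 32.7°; drift +5.6° → track 38.3°, groundspeed 265.1 kt
Leg 3: heading 89.9°; drift -1.8° → track 88.1°, groundspeed 273.4 kt
Leg 4: heading 145.7°; drift -8.0° → track 137.7°, groundspeed 252.4 kt
Leg 5: heading 252.2°; drift -0.8° → track 251.4°, groundspeed 199.0 kt

Leg 1: track=152.7°, groundspeed=242.7 kt
Leg 2: track=38.3°, groundspeed=265.1 kt
Leg 3: track=88.1°, groundspeed=273.4 kt
Leg 4: track=137.7°, groundspeed=252.4 kt
Leg 5: track=251.4°, groundspeed=199.0 kt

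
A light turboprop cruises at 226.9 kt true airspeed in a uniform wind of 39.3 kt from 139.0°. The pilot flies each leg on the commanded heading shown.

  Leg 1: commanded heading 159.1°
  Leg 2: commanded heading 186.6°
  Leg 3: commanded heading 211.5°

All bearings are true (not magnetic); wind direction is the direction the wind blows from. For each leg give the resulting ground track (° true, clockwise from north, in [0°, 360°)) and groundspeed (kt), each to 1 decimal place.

Leg 1: track=163.2°, groundspeed=190.5 kt
Leg 2: track=194.8°, groundspeed=202.5 kt
Leg 3: track=221.4°, groundspeed=218.3 kt

Leg 1: heading 159.1°; drift +4.1° → track 163.2°, groundspeed 190.5 kt
Leg 2: heading 186.6°; drift +8.2° → track 194.8°, groundspeed 202.5 kt
Leg 3: heading 211.5°; drift +9.9° → track 221.4°, groundspeed 218.3 kt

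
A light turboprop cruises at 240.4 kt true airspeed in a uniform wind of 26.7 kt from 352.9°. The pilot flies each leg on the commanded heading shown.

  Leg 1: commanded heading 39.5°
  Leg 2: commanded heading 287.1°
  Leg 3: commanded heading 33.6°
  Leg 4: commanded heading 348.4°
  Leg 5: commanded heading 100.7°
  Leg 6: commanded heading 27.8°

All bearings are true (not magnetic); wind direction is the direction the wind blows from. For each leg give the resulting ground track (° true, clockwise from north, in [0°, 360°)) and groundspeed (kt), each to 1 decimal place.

Leg 1: track=44.5°, groundspeed=222.9 kt
Leg 2: track=281.0°, groundspeed=230.7 kt
Leg 3: track=38.1°, groundspeed=220.8 kt
Leg 4: track=347.8°, groundspeed=213.8 kt
Leg 5: track=106.5°, groundspeed=249.9 kt
Leg 6: track=31.8°, groundspeed=219.0 kt

Leg 1: heading 39.5°; drift +5.0° → track 44.5°, groundspeed 222.9 kt
Leg 2: heading 287.1°; drift -6.1° → track 281.0°, groundspeed 230.7 kt
Leg 3: heading 33.6°; drift +4.5° → track 38.1°, groundspeed 220.8 kt
Leg 4: heading 348.4°; drift -0.6° → track 347.8°, groundspeed 213.8 kt
Leg 5: heading 100.7°; drift +5.8° → track 106.5°, groundspeed 249.9 kt
Leg 6: heading 27.8°; drift +4.0° → track 31.8°, groundspeed 219.0 kt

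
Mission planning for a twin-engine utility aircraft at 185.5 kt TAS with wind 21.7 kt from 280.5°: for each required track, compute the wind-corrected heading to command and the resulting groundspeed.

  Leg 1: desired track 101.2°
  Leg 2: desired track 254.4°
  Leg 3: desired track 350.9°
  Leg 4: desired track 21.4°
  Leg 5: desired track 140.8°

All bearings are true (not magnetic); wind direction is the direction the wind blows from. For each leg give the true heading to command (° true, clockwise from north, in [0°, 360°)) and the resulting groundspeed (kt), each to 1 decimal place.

Leg 1: heading=101.3°, groundspeed=207.2 kt
Leg 2: heading=257.4°, groundspeed=165.8 kt
Leg 3: heading=344.6°, groundspeed=177.1 kt
Leg 4: heading=14.8°, groundspeed=188.4 kt
Leg 5: heading=145.1°, groundspeed=201.5 kt

Leg 1: desired track 101.2°; wind correction +0.1° → command heading 101.3°, groundspeed 207.2 kt
Leg 2: desired track 254.4°; wind correction +3.0° → command heading 257.4°, groundspeed 165.8 kt
Leg 3: desired track 350.9°; wind correction -6.3° → command heading 344.6°, groundspeed 177.1 kt
Leg 4: desired track 21.4°; wind correction -6.6° → command heading 14.8°, groundspeed 188.4 kt
Leg 5: desired track 140.8°; wind correction +4.3° → command heading 145.1°, groundspeed 201.5 kt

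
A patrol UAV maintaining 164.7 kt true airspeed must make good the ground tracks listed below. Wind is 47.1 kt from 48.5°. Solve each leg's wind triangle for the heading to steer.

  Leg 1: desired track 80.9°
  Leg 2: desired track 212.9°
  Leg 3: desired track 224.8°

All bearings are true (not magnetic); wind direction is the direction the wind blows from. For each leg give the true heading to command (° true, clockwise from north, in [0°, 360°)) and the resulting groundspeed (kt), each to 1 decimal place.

Leg 1: heading=72.1°, groundspeed=123.0 kt
Leg 2: heading=208.5°, groundspeed=209.6 kt
Leg 3: heading=223.7°, groundspeed=211.7 kt

Leg 1: desired track 80.9°; wind correction -8.8° → command heading 72.1°, groundspeed 123.0 kt
Leg 2: desired track 212.9°; wind correction -4.4° → command heading 208.5°, groundspeed 209.6 kt
Leg 3: desired track 224.8°; wind correction -1.1° → command heading 223.7°, groundspeed 211.7 kt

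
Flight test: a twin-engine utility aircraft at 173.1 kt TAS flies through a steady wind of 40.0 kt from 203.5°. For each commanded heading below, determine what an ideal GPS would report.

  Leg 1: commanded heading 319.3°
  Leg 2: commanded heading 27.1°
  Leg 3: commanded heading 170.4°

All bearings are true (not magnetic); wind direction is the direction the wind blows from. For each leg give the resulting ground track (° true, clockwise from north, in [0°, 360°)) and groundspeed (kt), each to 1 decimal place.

Leg 1: heading 319.3°; drift +10.7° → track 330.0°, groundspeed 193.9 kt
Leg 2: heading 27.1°; drift -0.7° → track 26.4°, groundspeed 213.0 kt
Leg 3: heading 170.4°; drift -8.9° → track 161.5°, groundspeed 141.3 kt

Leg 1: track=330.0°, groundspeed=193.9 kt
Leg 2: track=26.4°, groundspeed=213.0 kt
Leg 3: track=161.5°, groundspeed=141.3 kt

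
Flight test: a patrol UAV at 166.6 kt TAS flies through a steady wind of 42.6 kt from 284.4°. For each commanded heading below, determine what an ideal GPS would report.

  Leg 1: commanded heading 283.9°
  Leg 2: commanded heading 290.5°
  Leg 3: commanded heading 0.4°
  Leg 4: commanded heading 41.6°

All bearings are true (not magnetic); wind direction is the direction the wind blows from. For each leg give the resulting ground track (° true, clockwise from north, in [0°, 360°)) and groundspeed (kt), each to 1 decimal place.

Leg 1: heading 283.9°; drift -0.2° → track 283.7°, groundspeed 124.0 kt
Leg 2: heading 290.5°; drift +2.1° → track 292.6°, groundspeed 124.3 kt
Leg 3: heading 0.4°; drift +14.8° → track 15.2°, groundspeed 161.7 kt
Leg 4: heading 41.6°; drift +11.5° → track 53.1°, groundspeed 189.9 kt

Leg 1: track=283.7°, groundspeed=124.0 kt
Leg 2: track=292.6°, groundspeed=124.3 kt
Leg 3: track=15.2°, groundspeed=161.7 kt
Leg 4: track=53.1°, groundspeed=189.9 kt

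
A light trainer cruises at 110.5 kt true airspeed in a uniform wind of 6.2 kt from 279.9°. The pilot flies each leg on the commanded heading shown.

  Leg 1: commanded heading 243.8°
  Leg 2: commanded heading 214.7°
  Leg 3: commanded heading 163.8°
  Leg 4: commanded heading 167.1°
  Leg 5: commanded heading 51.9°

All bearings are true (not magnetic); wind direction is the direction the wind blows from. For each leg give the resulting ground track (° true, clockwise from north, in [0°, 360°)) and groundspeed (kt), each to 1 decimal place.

Leg 1: heading 243.8°; drift -2.0° → track 241.8°, groundspeed 105.6 kt
Leg 2: heading 214.7°; drift -3.0° → track 211.7°, groundspeed 108.0 kt
Leg 3: heading 163.8°; drift -2.8° → track 161.0°, groundspeed 113.4 kt
Leg 4: heading 167.1°; drift -2.9° → track 164.2°, groundspeed 113.0 kt
Leg 5: heading 51.9°; drift +2.3° → track 54.2°, groundspeed 114.7 kt

Leg 1: track=241.8°, groundspeed=105.6 kt
Leg 2: track=211.7°, groundspeed=108.0 kt
Leg 3: track=161.0°, groundspeed=113.4 kt
Leg 4: track=164.2°, groundspeed=113.0 kt
Leg 5: track=54.2°, groundspeed=114.7 kt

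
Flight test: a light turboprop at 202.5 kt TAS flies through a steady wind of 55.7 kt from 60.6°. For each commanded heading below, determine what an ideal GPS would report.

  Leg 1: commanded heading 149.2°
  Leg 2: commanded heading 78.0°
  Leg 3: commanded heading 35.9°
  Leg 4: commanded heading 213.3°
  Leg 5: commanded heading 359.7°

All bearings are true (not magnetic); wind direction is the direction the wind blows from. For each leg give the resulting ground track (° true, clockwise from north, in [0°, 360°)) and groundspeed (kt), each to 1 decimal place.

Leg 1: heading 149.2°; drift +15.5° → track 164.7°, groundspeed 208.7 kt
Leg 2: heading 78.0°; drift +6.4° → track 84.4°, groundspeed 150.3 kt
Leg 3: heading 35.9°; drift -8.7° → track 27.2°, groundspeed 153.7 kt
Leg 4: heading 213.3°; drift +5.8° → track 219.1°, groundspeed 253.3 kt
Leg 5: heading 359.7°; drift -15.5° → track 344.2°, groundspeed 182.0 kt

Leg 1: track=164.7°, groundspeed=208.7 kt
Leg 2: track=84.4°, groundspeed=150.3 kt
Leg 3: track=27.2°, groundspeed=153.7 kt
Leg 4: track=219.1°, groundspeed=253.3 kt
Leg 5: track=344.2°, groundspeed=182.0 kt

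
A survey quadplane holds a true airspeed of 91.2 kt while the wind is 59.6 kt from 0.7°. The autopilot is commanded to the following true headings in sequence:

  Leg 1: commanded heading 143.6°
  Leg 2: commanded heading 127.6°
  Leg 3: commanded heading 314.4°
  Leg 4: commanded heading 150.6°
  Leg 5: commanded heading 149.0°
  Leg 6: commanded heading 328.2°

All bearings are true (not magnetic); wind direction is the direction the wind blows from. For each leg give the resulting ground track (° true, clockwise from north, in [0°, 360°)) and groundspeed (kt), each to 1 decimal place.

Leg 1: track=158.1°, groundspeed=143.3 kt
Leg 2: track=148.2°, groundspeed=135.6 kt
Leg 3: track=273.7°, groundspeed=66.0 kt
Leg 4: track=162.4°, groundspeed=145.9 kt
Leg 5: track=161.4°, groundspeed=145.3 kt
Leg 6: track=290.2°, groundspeed=52.0 kt

Leg 1: heading 143.6°; drift +14.5° → track 158.1°, groundspeed 143.3 kt
Leg 2: heading 127.6°; drift +20.6° → track 148.2°, groundspeed 135.6 kt
Leg 3: heading 314.4°; drift -40.7° → track 273.7°, groundspeed 66.0 kt
Leg 4: heading 150.6°; drift +11.8° → track 162.4°, groundspeed 145.9 kt
Leg 5: heading 149.0°; drift +12.4° → track 161.4°, groundspeed 145.3 kt
Leg 6: heading 328.2°; drift -38.0° → track 290.2°, groundspeed 52.0 kt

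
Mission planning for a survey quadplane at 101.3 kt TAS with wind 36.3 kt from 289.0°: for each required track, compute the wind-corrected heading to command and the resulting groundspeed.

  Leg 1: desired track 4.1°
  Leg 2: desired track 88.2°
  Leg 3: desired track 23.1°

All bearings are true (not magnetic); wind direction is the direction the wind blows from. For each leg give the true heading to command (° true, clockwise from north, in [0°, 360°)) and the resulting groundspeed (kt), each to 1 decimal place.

Leg 1: heading=343.8°, groundspeed=85.7 kt
Leg 2: heading=80.9°, groundspeed=134.4 kt
Leg 3: heading=2.2°, groundspeed=97.2 kt

Leg 1: desired track 4.1°; wind correction -20.3° → command heading 343.8°, groundspeed 85.7 kt
Leg 2: desired track 88.2°; wind correction -7.3° → command heading 80.9°, groundspeed 134.4 kt
Leg 3: desired track 23.1°; wind correction -20.9° → command heading 2.2°, groundspeed 97.2 kt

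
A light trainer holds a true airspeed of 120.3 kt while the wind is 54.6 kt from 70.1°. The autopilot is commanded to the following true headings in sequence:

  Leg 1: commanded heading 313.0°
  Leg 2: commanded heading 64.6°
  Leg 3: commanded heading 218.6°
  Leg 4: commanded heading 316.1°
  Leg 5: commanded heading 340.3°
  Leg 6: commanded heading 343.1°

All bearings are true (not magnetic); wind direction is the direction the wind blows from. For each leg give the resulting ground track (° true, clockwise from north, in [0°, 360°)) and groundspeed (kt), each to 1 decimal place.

Leg 1: heading 313.0°; drift -18.5° → track 294.5°, groundspeed 153.1 kt
Leg 2: heading 64.6°; drift -4.5° → track 60.1°, groundspeed 66.2 kt
Leg 3: heading 218.6°; drift +9.7° → track 228.3°, groundspeed 169.3 kt
Leg 4: heading 316.1°; drift -19.3° → track 296.8°, groundspeed 151.0 kt
Leg 5: heading 340.3°; drift -24.4° → track 315.9°, groundspeed 131.9 kt
Leg 6: heading 343.1°; drift -24.9° → track 318.2°, groundspeed 129.5 kt

Leg 1: track=294.5°, groundspeed=153.1 kt
Leg 2: track=60.1°, groundspeed=66.2 kt
Leg 3: track=228.3°, groundspeed=169.3 kt
Leg 4: track=296.8°, groundspeed=151.0 kt
Leg 5: track=315.9°, groundspeed=131.9 kt
Leg 6: track=318.2°, groundspeed=129.5 kt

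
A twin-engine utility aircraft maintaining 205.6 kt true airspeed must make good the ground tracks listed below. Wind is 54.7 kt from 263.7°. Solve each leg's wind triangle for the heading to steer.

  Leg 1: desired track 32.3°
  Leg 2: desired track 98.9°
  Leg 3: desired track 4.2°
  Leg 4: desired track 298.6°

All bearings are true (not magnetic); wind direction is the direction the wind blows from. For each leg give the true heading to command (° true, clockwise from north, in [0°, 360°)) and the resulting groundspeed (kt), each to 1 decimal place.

Leg 1: desired track 32.3°; wind correction -12.0° → command heading 20.3°, groundspeed 235.2 kt
Leg 2: desired track 98.9°; wind correction +4.0° → command heading 102.9°, groundspeed 257.9 kt
Leg 3: desired track 4.2°; wind correction -15.2° → command heading 349.0°, groundspeed 208.4 kt
Leg 4: desired track 298.6°; wind correction -8.8° → command heading 289.8°, groundspeed 158.3 kt

Leg 1: heading=20.3°, groundspeed=235.2 kt
Leg 2: heading=102.9°, groundspeed=257.9 kt
Leg 3: heading=349.0°, groundspeed=208.4 kt
Leg 4: heading=289.8°, groundspeed=158.3 kt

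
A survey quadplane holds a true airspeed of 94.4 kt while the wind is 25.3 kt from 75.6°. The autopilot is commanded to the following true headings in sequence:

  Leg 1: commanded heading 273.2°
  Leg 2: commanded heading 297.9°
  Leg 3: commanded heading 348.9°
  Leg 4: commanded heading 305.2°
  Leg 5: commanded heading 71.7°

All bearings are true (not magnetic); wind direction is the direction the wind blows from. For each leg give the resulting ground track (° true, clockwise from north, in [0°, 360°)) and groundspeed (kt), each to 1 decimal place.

Leg 1: heading 273.2°; drift -3.7° → track 269.5°, groundspeed 118.8 kt
Leg 2: heading 297.9°; drift -8.6° → track 289.3°, groundspeed 114.4 kt
Leg 3: heading 348.9°; drift -15.2° → track 333.7°, groundspeed 96.3 kt
Leg 4: heading 305.2°; drift -9.9° → track 295.3°, groundspeed 112.5 kt
Leg 5: heading 71.7°; drift -1.4° → track 70.3°, groundspeed 69.2 kt

Leg 1: track=269.5°, groundspeed=118.8 kt
Leg 2: track=289.3°, groundspeed=114.4 kt
Leg 3: track=333.7°, groundspeed=96.3 kt
Leg 4: track=295.3°, groundspeed=112.5 kt
Leg 5: track=70.3°, groundspeed=69.2 kt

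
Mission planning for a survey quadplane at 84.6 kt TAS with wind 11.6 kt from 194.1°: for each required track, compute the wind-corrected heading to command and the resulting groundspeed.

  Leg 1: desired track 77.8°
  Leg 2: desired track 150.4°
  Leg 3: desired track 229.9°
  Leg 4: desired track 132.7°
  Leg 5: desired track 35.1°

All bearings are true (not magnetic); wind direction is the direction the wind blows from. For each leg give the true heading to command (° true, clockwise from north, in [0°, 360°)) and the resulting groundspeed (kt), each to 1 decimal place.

Leg 1: desired track 77.8°; wind correction +7.1° → command heading 84.9°, groundspeed 89.1 kt
Leg 2: desired track 150.4°; wind correction +5.4° → command heading 155.8°, groundspeed 75.8 kt
Leg 3: desired track 229.9°; wind correction -4.6° → command heading 225.3°, groundspeed 74.9 kt
Leg 4: desired track 132.7°; wind correction +6.9° → command heading 139.6°, groundspeed 78.4 kt
Leg 5: desired track 35.1°; wind correction +2.8° → command heading 37.9°, groundspeed 95.3 kt

Leg 1: heading=84.9°, groundspeed=89.1 kt
Leg 2: heading=155.8°, groundspeed=75.8 kt
Leg 3: heading=225.3°, groundspeed=74.9 kt
Leg 4: heading=139.6°, groundspeed=78.4 kt
Leg 5: heading=37.9°, groundspeed=95.3 kt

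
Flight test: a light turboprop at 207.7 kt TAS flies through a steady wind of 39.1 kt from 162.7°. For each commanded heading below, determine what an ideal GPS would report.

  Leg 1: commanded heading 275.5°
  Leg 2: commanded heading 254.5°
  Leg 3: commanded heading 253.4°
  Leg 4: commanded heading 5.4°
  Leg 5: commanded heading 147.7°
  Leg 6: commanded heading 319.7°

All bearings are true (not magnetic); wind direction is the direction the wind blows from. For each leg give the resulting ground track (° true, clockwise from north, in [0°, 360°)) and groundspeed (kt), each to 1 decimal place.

Leg 1: heading 275.5°; drift +9.2° → track 284.7°, groundspeed 225.7 kt
Leg 2: heading 254.5°; drift +10.6° → track 265.1°, groundspeed 212.6 kt
Leg 3: heading 253.4°; drift +10.6° → track 264.0°, groundspeed 211.8 kt
Leg 4: heading 5.4°; drift -3.5° → track 1.9°, groundspeed 244.2 kt
Leg 5: heading 147.7°; drift -3.4° → track 144.3°, groundspeed 170.2 kt
Leg 6: heading 319.7°; drift +3.6° → track 323.3°, groundspeed 244.2 kt

Leg 1: track=284.7°, groundspeed=225.7 kt
Leg 2: track=265.1°, groundspeed=212.6 kt
Leg 3: track=264.0°, groundspeed=211.8 kt
Leg 4: track=1.9°, groundspeed=244.2 kt
Leg 5: track=144.3°, groundspeed=170.2 kt
Leg 6: track=323.3°, groundspeed=244.2 kt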